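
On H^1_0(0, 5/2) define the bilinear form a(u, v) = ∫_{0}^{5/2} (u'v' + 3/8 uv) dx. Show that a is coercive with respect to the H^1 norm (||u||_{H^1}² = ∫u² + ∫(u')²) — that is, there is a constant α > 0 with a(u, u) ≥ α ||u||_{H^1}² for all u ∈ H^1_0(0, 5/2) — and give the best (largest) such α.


α = (75 + 32*π^2)/(8*(25 + 4*π^2))

Coercivity of a(·,·) on H^1_0(0, 5/2) means a(u, u) ≥ α ||u||_{H^1}² for every u ∈ H^1_0.
The interval has length L = 5/2, and Poincaré/coercivity depend only on L. Here a(u, u) = ∫(u')² + (3/8)·∫u².
Here 0 < c = 3/8 < 1. The condition a(u,u) ≥ α||u||_{H^1}² reads (1−α)∫(u')² ≥ (α−c)∫u². Any admissible α is ≤ 1 (rapidly oscillating u have ∫u²/∫(u')² → 0), and α = 1 would force 0 ≥ (1−c)∫u², impossible since c < 1; so 1−α > 0. By the sharp Poincaré inequality on H^1_0 of an interval of length L, ∫(u')² ≥ (π/L)²∫u² with equality for the first sine mode sin(π(x−x₀)/L) (x₀ the left endpoint), so the inequality holds for all u iff (1−α)(π/L)² ≥ α − c, i.e. α ≤ ((π/L)² + c)/((π/L)² + 1) = (1 + c(L/π)²)/(1 + (L/π)²). With (π/L)² = 4*π^2/25 and c = 3/8, the largest admissible constant is α = ((π/L)² + c)/((π/L)² + 1).
Simplifying, α = (75 + 32*π^2)/(8*(25 + 4*π^2)).


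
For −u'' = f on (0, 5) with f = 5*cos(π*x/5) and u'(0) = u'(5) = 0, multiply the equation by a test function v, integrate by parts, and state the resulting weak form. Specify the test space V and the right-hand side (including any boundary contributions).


V = H^1(0, 5) (no boundary constraint on v; u is determined up to an additive constant); weak form: ∫_0^5 u'v' dx = ∫_0^5 (5*cos(π*x/5)) v dx for all v ∈ V.

Multiply both sides by a test function v and integrate from 0 to 5:
  ∫_0^5 −u''(x) v(x) dx = ∫_0^5 f(x) v(x) dx.
Integrate the LHS by parts once:
  ∫_0^5 −u'' v dx = −[u'(x) v(x)]_0^5 + ∫_0^5 u'(x) v'(x) dx.
Thus ∫_0^5 u'(x) v'(x) dx = ∫_0^5 f(x) v(x) dx + [u'(x) v(x)]_0^5.
Choose V so that boundary terms are either known or forced to vanish.
u has homogeneous Neumann: u'(0) = u'(5) = 0. So [u' v]_0^5 = 0·v(5) − 0·v(0) = 0 for any v; take V = H^1(0, 5).
Weak formulation: find u (satisfying any essential BC) such that ∫_0^5 u'(x) v'(x) dx = ∫_0^5 f v dx for all v ∈ V (homogeneous Neumann, so boundary terms vanish).
Substituting f(x) = 5*cos(π*x/5), the right-hand side is ∫_0^5 (5*cos(π*x/5)) v dx.
Compatibility check (pure Neumann): taking v ≡ 1 ∈ V gives 0 = ∫_0^5 f dx + (0) − (0), i.e. ∫_0^5 f dx must equal u'(0) − u'(5) = 0. Indeed ∫_0^5 (5*cos(π*x/5)) dx = 0, so the data are compatible. The solution is then unique only up to an additive constant (fix it e.g. by requiring ∫_0^5 u dx = 0).


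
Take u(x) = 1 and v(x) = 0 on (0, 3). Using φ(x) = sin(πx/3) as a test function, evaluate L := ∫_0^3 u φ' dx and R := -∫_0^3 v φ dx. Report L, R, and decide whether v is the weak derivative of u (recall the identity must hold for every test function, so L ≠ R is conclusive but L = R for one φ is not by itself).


LHS = 0, RHS = 0. Yes, v = u' weakly.

u(x) = 1, classical derivative u'(x) = 0.
φ(x) = sin(πx/3), so φ'(x) = π*cos(π*x/3)/3.
Note φ(0) = φ(3) = 0, so the boundary term u·φ vanishes.
LHS = ∫_0^3 u(x) φ'(x) dx = ∫_0^3 (π*cos(π*x/3)/3) dx. Term by term:
  ∫_0^3 π*cos(π*x/3)/3 dx = 0.
So LHS = 0.
∫_0^3 v(x) φ(x) dx = ∫_0^3 (0) dx. Term by term:
  ∫_0^3 0 dx = 0.
So RHS = -∫_0^3 v(x) φ(x) dx = 0.
LHS = RHS, so the identity holds for this test φ.
Moreover u is smooth here and v(x) = u'(x) = 0 pointwise, so the identity holds for every test function. Hence v is the weak derivative of u.


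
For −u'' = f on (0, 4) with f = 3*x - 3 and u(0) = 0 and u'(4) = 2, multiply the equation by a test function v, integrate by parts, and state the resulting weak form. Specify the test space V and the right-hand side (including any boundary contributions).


V = {v ∈ H^1(0, 4) : v(0) = 0} (test functions vanish at x = 0 where u is specified); weak form: ∫_0^4 u'v' dx = ∫_0^4 (3*x - 3) v dx + 2·v(4) for all v ∈ V.

Multiply both sides by a test function v and integrate from 0 to 4:
  ∫_0^4 −u''(x) v(x) dx = ∫_0^4 f(x) v(x) dx.
Integrate the LHS by parts once:
  ∫_0^4 −u'' v dx = −[u'(x) v(x)]_0^4 + ∫_0^4 u'(x) v'(x) dx.
Thus ∫_0^4 u'(x) v'(x) dx = ∫_0^4 f(x) v(x) dx + [u'(x) v(x)]_0^4.
Choose V so that boundary terms are either known or forced to vanish.
Mixed BC: u(0) = 0 (Dirichlet) and u'(4) = 2 (Neumann). Define V = {v ∈ H^1(0, 4) : v(0) = 0}. Then [u' v]_0^4 = u'(4)·v(4) − u'(0)·0 = 2·v(4).
Weak formulation: find u (satisfying any essential BC) such that ∫_0^4 u'(x) v'(x) dx = ∫_0^4 f v dx + 2·v(4) for all v ∈ V (Dirichlet at 0 absorbed into V; Neumann datum at x = 4 contributes the boundary term).
Substituting f(x) = 3*x - 3, the right-hand side is ∫_0^4 (3*x - 3) v dx + 2·v(4).


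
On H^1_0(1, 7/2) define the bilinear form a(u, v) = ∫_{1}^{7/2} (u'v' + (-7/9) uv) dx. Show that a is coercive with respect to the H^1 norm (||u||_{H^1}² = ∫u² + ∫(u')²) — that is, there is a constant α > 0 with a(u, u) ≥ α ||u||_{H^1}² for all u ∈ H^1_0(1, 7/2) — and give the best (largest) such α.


α = (-175 + 36*π^2)/(9*(25 + 4*π^2))

Coercivity of a(·,·) on H^1_0(1, 7/2) means a(u, u) ≥ α ||u||_{H^1}² for every u ∈ H^1_0.
The interval has length L = 5/2, and Poincaré/coercivity depend only on L. Here a(u, u) = ∫(u')² + (-7/9)·∫u².
Here c = -7/9 < 0 with |c| < (π/L)² = 4*π^2/25, so coercivity still holds. The condition a(u,u) ≥ α||u||_{H^1}² reads (1−α)∫(u')² ≥ (α−c)∫u². Any admissible α is ≤ 1 (rapidly oscillating u have ∫u²/∫(u')² → 0), and α = 1 would force 0 ≥ (1−c)∫u², impossible since c < 1; so 1−α > 0. By the sharp Poincaré inequality on H^1_0 of an interval of length L, ∫(u')² ≥ (π/L)²∫u² with equality for the first sine mode sin(π(x−x₀)/L) (x₀ the left endpoint), so the inequality holds for all u iff (1−α)(π/L)² ≥ α − c, i.e. α ≤ ((π/L)² + c)/((π/L)² + 1) = (1 + c(L/π)²)/(1 + (L/π)²). (Direct route, valid since c ≤ 0: Poincaré gives c∫u² ≥ c(L/π)²∫(u')², so a(u,u) ≥ (1 + c(L/π)²)∫(u')², while ||u||_{H^1}² ≤ (1 + (L/π)²)∫(u')²; dividing yields the same α.) With (π/L)² = 4*π^2/25 and c = -7/9, the largest admissible constant is α = ((π/L)² + c)/((π/L)² + 1).
Simplifying, α = (-175 + 36*π^2)/(9*(25 + 4*π^2)).


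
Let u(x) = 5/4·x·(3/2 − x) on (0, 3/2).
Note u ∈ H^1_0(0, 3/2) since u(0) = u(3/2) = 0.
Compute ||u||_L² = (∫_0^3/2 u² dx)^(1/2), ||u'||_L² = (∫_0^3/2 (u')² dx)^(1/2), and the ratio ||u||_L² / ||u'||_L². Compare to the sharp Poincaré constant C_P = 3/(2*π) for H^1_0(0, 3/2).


||u||_L² / ||u'||_L² = 3*sqrt(10)/20 < C_P = 3/(2*π).

u(x) = 5/4·x·(3/2 − x), so u'(x) = 15/8 - 5*x/2.
u(x) = 5/4·x·(3/2 − x) vanishes at x = 0 and x = 3/2, so u ∈ H^1_0(0, 3/2). Differentiate via the product rule and integrate the resulting polynomials term by term.
  ∫_0^3/2 u² dx = ∫_0^3/2 (25*x^4/16 - 75*x^3/16 + 225*x^2/64) dx. Term by term:
    ∫_0^3/2 25*x^4/16 dx = 1215/512;  ∫_0^3/2 -75*x^3/16 dx = -6075/1024;  ∫_0^3/2 225*x^2/64 dx = 2025/512.
  Sum: 1215/512 − 6075/1024 + 2025/512 = 405/1024.
  ∫_0^3/2 (u')² dx = ∫_0^3/2 (25*x^2/4 - 75*x/8 + 225/64) dx. Term by term:
    ∫_0^3/2 25*x^2/4 dx = 225/32;  ∫_0^3/2 -75*x/8 dx = -675/64;  ∫_0^3/2 225/64 dx = 675/128.
  Sum: 225/32 − 675/64 + 675/128 = 225/128.
∫_0^3/2 u² dx = 405/1024, so ||u||_L² = 9*sqrt(5)/32.
∫_0^3/2 (u')² dx = 225/128, so ||u'||_L² = 15*sqrt(2)/16.
Ratio ||u||_L² / ||u'||_L² = 3*sqrt(10)/20.
Sharp Poincaré constant on H^1_0(0, 3/2) is C_P = L/π = 3/(2*π), achieved by sin(2*π/3·x).
A polynomial bump cannot attain the sharp Poincaré constant (only the first sine eigenfunction does), so the ratio is strictly less than C_P, consistent with ||u||_L² ≤ C_P ||u'||_L².


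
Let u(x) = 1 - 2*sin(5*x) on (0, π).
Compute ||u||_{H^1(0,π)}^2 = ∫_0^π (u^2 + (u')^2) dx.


||u||_{H^1(0,π)}^2 = -8/5 + 53*π

u'(x) = -10*cos(5*x).
Expand u² and (u')² and integrate term by term on (0, π), using: for integers n ≥ 1, ∫_0^π sin²(nx) dx = ∫_0^π cos²(nx) dx = π/2; for n ≠ n', ∫_0^π sin(nx)sin(n'x) dx = ∫_0^π cos(nx)cos(n'x) dx = 0; and by product-to-sum, ∫_0^π sin(nx)cos(n'x) dx = ½∫_0^π [sin((n+n')x) + sin((n−n')x)] dx, which is 0 when n+n' is even and 2n/(n²−n'²) when n+n' is odd (it need not vanish on (0, π)). For the constant mode: ∫_0^π 1 dx = π, ∫_0^π cos(nx) dx = 0, ∫_0^π sin(nx) dx = (1−(−1)^n)/n.
  u² squared terms: (1)²·∫1 dx = 1·π = π;  (-2)²·∫sin(5x)² dx = 4·π/2 = 2*π.
  u² cross terms: 2·(1)·(-2)·∫1·sin(5x) dx = -4·(2/5) = -8/5.
  So ∫_0^π u² dx = π + 2*π − 8/5 = -8/5 + 3*π.
  (u')² squared terms: (-10)²·∫cos(5x)² dx = 100·π/2 = 50*π.
  So ∫_0^π (u')² dx = 50*π.
||u||_{H^1}^2 = (-8/5 + 3*π) + (50*π) = -8/5 + 53*π.


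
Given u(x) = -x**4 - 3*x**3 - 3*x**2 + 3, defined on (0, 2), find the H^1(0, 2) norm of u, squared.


||u||_{H^1}^2 = 959662/315

The H^1 norm (squared) on an interval (0, L) is
  ||u||_{H^1}^2 = ∫_0^L u(x)^2 dx + ∫_0^L u'(x)^2 dx.
Compute u'(x) = -4*x**3 - 9*x**2 - 6*x.
Then u(x)^2 = x**8 + 6*x**7 + 15*x**6 + 18*x**5 + 3*x**4 - 18*x**3 - 18*x**2 + 9 and u'(x)^2 = 16*x**6 + 72*x**5 + 129*x**4 + 108*x**3 + 36*x**2.
Integrate each monomial from 0 to 2 using ∫_0^2 c·x^n dx = c·2^(n+1)/(n+1):
  ∫_0^2 u(x)^2 dx = ∫_0^2 (x^8 + 6*x^7 + 15*x^6 + 18*x^5 + 3*x^4 - 18*x^3 - 18*x^2 + 9) dx. Term by term:
    ∫_0^2 x^8 dx = 512/9;  ∫_0^2 6*x^7 dx = 192;  ∫_0^2 15*x^6 dx = 1920/7;
    ∫_0^2 18*x^5 dx = 192;  ∫_0^2 3*x^4 dx = 96/5;  ∫_0^2 -18*x^3 dx = -72;
    ∫_0^2 -18*x^2 dx = -48;  ∫_0^2 9 dx = 18.
  Sum: 512/9 + 192 + 1920/7 + 192 + 96/5 − 72 − 48 + 18 = 199198/315.
  ∫_0^2 u'(x)^2 dx = ∫_0^2 (16*x^6 + 72*x^5 + 129*x^4 + 108*x^3 + 36*x^2) dx. Term by term:
    ∫_0^2 16*x^6 dx = 2048/7;  ∫_0^2 72*x^5 dx = 768;  ∫_0^2 129*x^4 dx = 4128/5;
    ∫_0^2 108*x^3 dx = 432;  ∫_0^2 36*x^2 dx = 96.
  Sum: 2048/7 + 768 + 4128/5 + 432 + 96 = 84496/35.
Adding: ||u||_{H^1}^2 = 199198/315 + 84496/35 = 959662/315.


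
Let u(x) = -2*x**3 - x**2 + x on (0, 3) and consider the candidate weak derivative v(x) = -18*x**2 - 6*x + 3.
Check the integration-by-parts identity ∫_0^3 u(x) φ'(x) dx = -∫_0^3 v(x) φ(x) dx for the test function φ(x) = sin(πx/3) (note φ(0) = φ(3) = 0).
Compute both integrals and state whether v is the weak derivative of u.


LHS = -648/π^3 + 174/π, RHS = -1944/π^3 + 522/π. No, v is not the weak derivative of u.

u(x) = -2*x**3 - x**2 + x, classical derivative u'(x) = -6*x**2 - 2*x + 1.
φ(x) = sin(πx/3), so φ'(x) = π*cos(π*x/3)/3.
Note φ(0) = φ(3) = 0, so the boundary term u·φ vanishes.
LHS = ∫_0^3 u(x) φ'(x) dx = ∫_0^3 (-2*π*x^3*cos(π*x/3)/3 - π*x^2*cos(π*x/3)/3 + π*x*cos(π*x/3)/3) dx. Term by term:
  ∫_0^3 -2*π*x^3*cos(π*x/3)/3 dx = -648/π^3 + 162/π;  ∫_0^3 -π*x^2*cos(π*x/3)/3 dx = 18/π;  ∫_0^3 π*x*cos(π*x/3)/3 dx = -6/π.
Sum: -648/π^3 + 162/π + 18/π − 6/π = -648/π^3 + 174/π.
So LHS = -648/π^3 + 174/π.
∫_0^3 v(x) φ(x) dx = ∫_0^3 (-18*x^2*sin(π*x/3) - 6*x*sin(π*x/3) + 3*sin(π*x/3)) dx. Term by term:
  ∫_0^3 3*sin(π*x/3) dx = 18/π;  ∫_0^3 -18*x^2*sin(π*x/3) dx = -486/π + 1944/π^3;  ∫_0^3 -6*x*sin(π*x/3) dx = -54/π.
Sum: 18/π + -486/π + 1944/π^3 − 54/π = -522/π + 1944/π^3.
So RHS = -∫_0^3 v(x) φ(x) dx = -1944/π^3 + 522/π.
LHS − RHS = -348/π + 1296/π^3 ≠ 0, so the identity fails.
(For a valid weak derivative the identity must hold for EVERY test function, in particular this one. The failure shows v is NOT the weak derivative of u.)
Correct weak derivative would be u'(x) = -6*x**2 - 2*x + 1.


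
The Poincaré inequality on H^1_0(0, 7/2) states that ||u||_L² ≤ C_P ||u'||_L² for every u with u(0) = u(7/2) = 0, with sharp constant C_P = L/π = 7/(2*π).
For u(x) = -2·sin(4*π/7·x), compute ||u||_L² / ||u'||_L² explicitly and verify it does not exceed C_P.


||u||_L² / ||u'||_L² = 7/(4*π) < C_P = 7/(2*π).

u(x) = -2·sin(4*π/7·x), so u'(x) = -8*π*cos(4*π*x/7)/7.
Writing u(x) = A·sin(kπx/L) with A = -2 and k = 2, use ∫_0^L sin²(kπx/L) dx = L/2 and ∫_0^L cos²(kπx/L) dx = L/2.
u² = 4·sin²(4*π/7·x) and (u')² = 64*π^2/49·cos²(4*π/7·x), and each of sin², cos² integrates to L/2 = 7/4 over (0, 7/2).
∫_0^7/2 u² dx = 7, so ||u||_L² = sqrt(7).
∫_0^7/2 (u')² dx = 16*π^2/7, so ||u'||_L² = 4*sqrt(7)*π/7.
Ratio ||u||_L² / ||u'||_L² = 7/(4*π).
Sharp Poincaré constant on H^1_0(0, 7/2) is C_P = L/π = 7/(2*π), achieved by sin(2*π/7·x).
This is the k = 2 harmonic; the ratio L/(kπ) is strictly less than C_P = L/π, consistent with the sharp inequality ||u||_L² ≤ C_P ||u'||_L².


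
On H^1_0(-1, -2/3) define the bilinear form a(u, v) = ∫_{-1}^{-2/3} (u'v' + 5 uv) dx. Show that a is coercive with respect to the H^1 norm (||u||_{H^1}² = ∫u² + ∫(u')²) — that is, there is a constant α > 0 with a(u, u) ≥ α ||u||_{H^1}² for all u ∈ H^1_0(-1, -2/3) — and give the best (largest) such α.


α = 1

Coercivity of a(·,·) on H^1_0(-1, -2/3) means a(u, u) ≥ α ||u||_{H^1}² for every u ∈ H^1_0.
The interval has length L = 1/3, and Poincaré/coercivity depend only on L. Here a(u, u) = ∫(u')² + (5)·∫u².
Here c = 5 ≥ 1, so a(u,u) = ∫(u')² + c∫u² ≥ ∫(u')² + ∫u² = ||u||_{H^1}², i.e. α = 1 works. No larger α is possible: a(u,u) ≥ α||u||_{H^1}² means (1−α)∫(u')² ≥ (α−c)∫u², and for the modes u_n = sin(nπ(x−x₀)/L) (x₀ the left endpoint) one has ∫u_n²/∫(u_n')² = (L/(nπ))² → 0, so a(u_n,u_n)/||u_n||_{H^1}² → 1. Hence the optimal constant is α = 1.
Therefore α = 1.


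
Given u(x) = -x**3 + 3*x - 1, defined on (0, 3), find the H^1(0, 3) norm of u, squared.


||u||_{H^1}^2 = 29451/70

The H^1 norm (squared) on an interval (0, L) is
  ||u||_{H^1}^2 = ∫_0^L u(x)^2 dx + ∫_0^L u'(x)^2 dx.
Compute u'(x) = 3 - 3*x**2.
Then u(x)^2 = x**6 - 6*x**4 + 2*x**3 + 9*x**2 - 6*x + 1 and u'(x)^2 = 9*x**4 - 18*x**2 + 9.
Integrate each monomial from 0 to 3 using ∫_0^3 c·x^n dx = c·3^(n+1)/(n+1):
  ∫_0^3 u(x)^2 dx = ∫_0^3 (x^6 - 6*x^4 + 2*x^3 + 9*x^2 - 6*x + 1) dx. Term by term:
    ∫_0^3 x^6 dx = 2187/7;  ∫_0^3 -6*x^4 dx = -1458/5;  ∫_0^3 2*x^3 dx = 81/2;
    ∫_0^3 9*x^2 dx = 81;  ∫_0^3 -6*x dx = -27;  ∫_0^3 1 dx = 3.
  Sum: 2187/7 − 1458/5 + 81/2 + 81 − 27 + 3 = 8283/70.
  ∫_0^3 u'(x)^2 dx = ∫_0^3 (9*x^4 - 18*x^2 + 9) dx. Term by term:
    ∫_0^3 9*x^4 dx = 2187/5;  ∫_0^3 -18*x^2 dx = -162;  ∫_0^3 9 dx = 27.
  Sum: 2187/5 − 162 + 27 = 1512/5.
Adding: ||u||_{H^1}^2 = 8283/70 + 1512/5 = 29451/70.


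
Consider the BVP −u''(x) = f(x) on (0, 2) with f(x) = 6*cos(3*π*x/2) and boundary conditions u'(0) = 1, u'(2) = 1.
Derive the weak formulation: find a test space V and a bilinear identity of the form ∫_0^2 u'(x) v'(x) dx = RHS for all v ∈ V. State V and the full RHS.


V = H^1(0, 2) (v unrestricted at boundary; u is determined up to an additive constant); weak form: ∫_0^2 u'v' dx = ∫_0^2 (6*cos(3*π*x/2)) v dx + v(2) − v(0) for all v ∈ V.

Multiply both sides by a test function v and integrate from 0 to 2:
  ∫_0^2 −u''(x) v(x) dx = ∫_0^2 f(x) v(x) dx.
Integrate the LHS by parts once:
  ∫_0^2 −u'' v dx = −[u'(x) v(x)]_0^2 + ∫_0^2 u'(x) v'(x) dx.
Thus ∫_0^2 u'(x) v'(x) dx = ∫_0^2 f(x) v(x) dx + [u'(x) v(x)]_0^2.
Choose V so that boundary terms are either known or forced to vanish.
u has inhomogeneous Neumann u'(0) = 1, u'(2) = 1. [u' v]_0^2 = (1)·v(2) − (1)·v(0) = v(2) − v(0). Take V = H^1(0, 2); boundary term becomes part of RHS.
Weak formulation: find u (satisfying any essential BC) such that ∫_0^2 u'(x) v'(x) dx = ∫_0^2 f v dx + v(2) − v(0) for all v ∈ V (Neumann data are natural BCs: they enter the RHS as boundary terms).
Substituting f(x) = 6*cos(3*π*x/2), the right-hand side is ∫_0^2 (6*cos(3*π*x/2)) v dx + v(2) − v(0).
Compatibility check (pure Neumann): taking v ≡ 1 ∈ V gives 0 = ∫_0^2 f dx + (1) − (1), i.e. ∫_0^2 f dx must equal u'(0) − u'(2) = 0. Indeed ∫_0^2 (6*cos(3*π*x/2)) dx = 0, so the data are compatible. The solution is then unique only up to an additive constant (fix it e.g. by requiring ∫_0^2 u dx = 0).


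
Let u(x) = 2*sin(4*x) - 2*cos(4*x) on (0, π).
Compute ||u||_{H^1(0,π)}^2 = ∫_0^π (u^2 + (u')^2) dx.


||u||_{H^1(0,π)}^2 = 68*π

u'(x) = 8*sin(4*x) + 8*cos(4*x).
Expand u² and (u')² and integrate term by term on (0, π), using: for integers n ≥ 1, ∫_0^π sin²(nx) dx = ∫_0^π cos²(nx) dx = π/2; for n ≠ n', ∫_0^π sin(nx)sin(n'x) dx = ∫_0^π cos(nx)cos(n'x) dx = 0; and by product-to-sum, ∫_0^π sin(nx)cos(n'x) dx = ½∫_0^π [sin((n+n')x) + sin((n−n')x)] dx, which is 0 when n+n' is even and 2n/(n²−n'²) when n+n' is odd (it need not vanish on (0, π)).
  u² squared terms: (-2)²·∫cos(4x)² dx = 4·π/2 = 2*π;  (2)²·∫sin(4x)² dx = 4·π/2 = 2*π.
  u² cross terms: 2·(-2)·(2)·∫cos(4x)·sin(4x) dx = -8·(0) = 0.
  So ∫_0^π u² dx = 2*π + 2*π + 0 = 4*π.
  (u')² squared terms: (8)²·∫cos(4x)² dx = 64·π/2 = 32*π;  (8)²·∫sin(4x)² dx = 64·π/2 = 32*π.
  (u')² cross terms: 2·(8)·(8)·∫cos(4x)·sin(4x) dx = 128·(0) = 0.
  So ∫_0^π (u')² dx = 32*π + 32*π + 0 = 64*π.
||u||_{H^1}^2 = (4*π) + (64*π) = 68*π.


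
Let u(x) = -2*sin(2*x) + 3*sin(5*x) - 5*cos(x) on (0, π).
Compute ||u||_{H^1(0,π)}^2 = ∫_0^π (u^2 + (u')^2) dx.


||u||_{H^1(0,π)}^2 = 160/3 + 152*π

u'(x) = 5*sin(x) - 4*cos(2*x) + 15*cos(5*x).
Expand u² and (u')² and integrate term by term on (0, π), using: for integers n ≥ 1, ∫_0^π sin²(nx) dx = ∫_0^π cos²(nx) dx = π/2; for n ≠ n', ∫_0^π sin(nx)sin(n'x) dx = ∫_0^π cos(nx)cos(n'x) dx = 0; and by product-to-sum, ∫_0^π sin(nx)cos(n'x) dx = ½∫_0^π [sin((n+n')x) + sin((n−n')x)] dx, which is 0 when n+n' is even and 2n/(n²−n'²) when n+n' is odd (it need not vanish on (0, π)).
  u² squared terms: (-5)²·∫cos(x)² dx = 25·π/2 = 25*π/2;  (-2)²·∫sin(2x)² dx = 4·π/2 = 2*π;  (3)²·∫sin(5x)² dx = 9·π/2 = 9*π/2.
  u² cross terms: 2·(-5)·(-2)·∫cos(x)·sin(2x) dx = 20·(4/3) = 80/3;  2·(-5)·(3)·∫cos(x)·sin(5x) dx = -30·(0) = 0;  2·(-2)·(3)·∫sin(2x)·sin(5x) dx = -12·(0) = 0.
  So ∫_0^π u² dx = 25*π/2 + 2*π + 9*π/2 + 80/3 + 0 + 0 = 80/3 + 19*π.
  (u')² squared terms: (-4)²·∫cos(2x)² dx = 16·π/2 = 8*π;  (5)²·∫sin(x)² dx = 25·π/2 = 25*π/2;  (15)²·∫cos(5x)² dx = 225·π/2 = 225*π/2.
  (u')² cross terms: 2·(-4)·(5)·∫cos(2x)·sin(x) dx = -40·(-2/3) = 80/3;  2·(-4)·(15)·∫cos(2x)·cos(5x) dx = -120·(0) = 0;  2·(5)·(15)·∫sin(x)·cos(5x) dx = 150·(0) = 0.
  So ∫_0^π (u')² dx = 8*π + 25*π/2 + 225*π/2 + 80/3 + 0 + 0 = 80/3 + 133*π.
||u||_{H^1}^2 = (80/3 + 19*π) + (80/3 + 133*π) = 160/3 + 152*π.


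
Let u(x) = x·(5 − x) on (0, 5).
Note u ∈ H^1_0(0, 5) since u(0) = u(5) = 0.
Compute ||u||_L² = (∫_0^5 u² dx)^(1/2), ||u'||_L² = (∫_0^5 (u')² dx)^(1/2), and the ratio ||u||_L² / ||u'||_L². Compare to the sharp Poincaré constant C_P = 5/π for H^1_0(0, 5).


||u||_L² / ||u'||_L² = sqrt(10)/2 < C_P = 5/π.

u(x) = x·(5 − x), so u'(x) = 5 - 2*x.
u(x) = x·(5 − x) vanishes at x = 0 and x = 5, so u ∈ H^1_0(0, 5). Differentiate via the product rule and integrate the resulting polynomials term by term.
  ∫_0^5 u² dx = ∫_0^5 (x^4 - 10*x^3 + 25*x^2) dx. Term by term:
    ∫_0^5 x^4 dx = 625;  ∫_0^5 -10*x^3 dx = -3125/2;  ∫_0^5 25*x^2 dx = 3125/3.
  Sum: 625 − 3125/2 + 3125/3 = 625/6.
  ∫_0^5 (u')² dx = ∫_0^5 (4*x^2 - 20*x + 25) dx. Term by term:
    ∫_0^5 4*x^2 dx = 500/3;  ∫_0^5 -20*x dx = -250;  ∫_0^5 25 dx = 125.
  Sum: 500/3 − 250 + 125 = 125/3.
∫_0^5 u² dx = 625/6, so ||u||_L² = 25*sqrt(6)/6.
∫_0^5 (u')² dx = 125/3, so ||u'||_L² = 5*sqrt(15)/3.
Ratio ||u||_L² / ||u'||_L² = sqrt(10)/2.
Sharp Poincaré constant on H^1_0(0, 5) is C_P = L/π = 5/π, achieved by sin(π/5·x).
A polynomial bump cannot attain the sharp Poincaré constant (only the first sine eigenfunction does), so the ratio is strictly less than C_P, consistent with ||u||_L² ≤ C_P ||u'||_L².


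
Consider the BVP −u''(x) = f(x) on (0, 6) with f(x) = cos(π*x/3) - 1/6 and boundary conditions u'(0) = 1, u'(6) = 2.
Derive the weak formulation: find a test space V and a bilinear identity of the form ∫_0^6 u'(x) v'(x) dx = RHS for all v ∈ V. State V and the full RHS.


V = H^1(0, 6) (v unrestricted at boundary; u is determined up to an additive constant); weak form: ∫_0^6 u'v' dx = ∫_0^6 (cos(π*x/3) - 1/6) v dx + 2·v(6) − v(0) for all v ∈ V.

Multiply both sides by a test function v and integrate from 0 to 6:
  ∫_0^6 −u''(x) v(x) dx = ∫_0^6 f(x) v(x) dx.
Integrate the LHS by parts once:
  ∫_0^6 −u'' v dx = −[u'(x) v(x)]_0^6 + ∫_0^6 u'(x) v'(x) dx.
Thus ∫_0^6 u'(x) v'(x) dx = ∫_0^6 f(x) v(x) dx + [u'(x) v(x)]_0^6.
Choose V so that boundary terms are either known or forced to vanish.
u has inhomogeneous Neumann u'(0) = 1, u'(6) = 2. [u' v]_0^6 = (2)·v(6) − (1)·v(0) = 2·v(6) − v(0). Take V = H^1(0, 6); boundary term becomes part of RHS.
Weak formulation: find u (satisfying any essential BC) such that ∫_0^6 u'(x) v'(x) dx = ∫_0^6 f v dx + 2·v(6) − v(0) for all v ∈ V (Neumann data are natural BCs: they enter the RHS as boundary terms).
Substituting f(x) = cos(π*x/3) - 1/6, the right-hand side is ∫_0^6 (cos(π*x/3) - 1/6) v dx + 2·v(6) − v(0).
Compatibility check (pure Neumann): taking v ≡ 1 ∈ V gives 0 = ∫_0^6 f dx + (2) − (1), i.e. ∫_0^6 f dx must equal u'(0) − u'(6) = -1. Indeed ∫_0^6 (cos(π*x/3) - 1/6) dx = -1, so the data are compatible. The solution is then unique only up to an additive constant (fix it e.g. by requiring ∫_0^6 u dx = 0).


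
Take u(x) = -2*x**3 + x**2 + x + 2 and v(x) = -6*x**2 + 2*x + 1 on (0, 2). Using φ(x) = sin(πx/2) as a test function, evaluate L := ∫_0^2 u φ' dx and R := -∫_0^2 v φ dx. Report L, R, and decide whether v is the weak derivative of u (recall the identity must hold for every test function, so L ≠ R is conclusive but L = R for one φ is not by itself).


LHS = -192/π^3 + 36/π, RHS = -192/π^3 + 36/π. Yes, v = u' weakly.

u(x) = -2*x**3 + x**2 + x + 2, classical derivative u'(x) = -6*x**2 + 2*x + 1.
φ(x) = sin(πx/2), so φ'(x) = π*cos(π*x/2)/2.
Note φ(0) = φ(2) = 0, so the boundary term u·φ vanishes.
LHS = ∫_0^2 u(x) φ'(x) dx = ∫_0^2 (-π*x^3*cos(π*x/2) + π*x^2*cos(π*x/2)/2 + π*x*cos(π*x/2)/2 + π*cos(π*x/2)) dx. Term by term:
  ∫_0^2 π*cos(π*x/2) dx = 0;  ∫_0^2 π*x*cos(π*x/2)/2 dx = -4/π;  ∫_0^2 π*x^2*cos(π*x/2)/2 dx = -8/π;
  ∫_0^2 -π*x^3*cos(π*x/2) dx = -192/π^3 + 48/π.
Sum: 0 − 4/π − 8/π + -192/π^3 + 48/π = -192/π^3 + 36/π.
So LHS = -192/π^3 + 36/π.
∫_0^2 v(x) φ(x) dx = ∫_0^2 (-6*x^2*sin(π*x/2) + 2*x*sin(π*x/2) + sin(π*x/2)) dx. Term by term:
  ∫_0^2 -6*x^2*sin(π*x/2) dx = -48/π + 192/π^3;  ∫_0^2 2*x*sin(π*x/2) dx = 8/π;  ∫_0^2 sin(π*x/2) dx = 4/π.
Sum: -48/π + 192/π^3 + 8/π + 4/π = -36/π + 192/π^3.
So RHS = -∫_0^2 v(x) φ(x) dx = -192/π^3 + 36/π.
LHS = RHS, so the identity holds for this test φ.
Moreover u is smooth here and v(x) = u'(x) = -6*x**2 + 2*x + 1 pointwise, so the identity holds for every test function. Hence v is the weak derivative of u.


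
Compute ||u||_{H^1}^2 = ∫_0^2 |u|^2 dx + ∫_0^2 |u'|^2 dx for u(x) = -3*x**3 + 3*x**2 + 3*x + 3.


||u||_{H^1}^2 = 5928/35

The H^1 norm (squared) on an interval (0, L) is
  ||u||_{H^1}^2 = ∫_0^L u(x)^2 dx + ∫_0^L u'(x)^2 dx.
Compute u'(x) = -9*x**2 + 6*x + 3.
Then u(x)^2 = 9*x**6 - 18*x**5 - 9*x**4 + 27*x**2 + 18*x + 9 and u'(x)^2 = 81*x**4 - 108*x**3 - 18*x**2 + 36*x + 9.
Integrate each monomial from 0 to 2 using ∫_0^2 c·x^n dx = c·2^(n+1)/(n+1):
  ∫_0^2 u(x)^2 dx = ∫_0^2 (9*x^6 - 18*x^5 - 9*x^4 + 27*x^2 + 18*x + 9) dx. Term by term:
    ∫_0^2 9*x^6 dx = 1152/7;  ∫_0^2 -18*x^5 dx = -192;  ∫_0^2 -9*x^4 dx = -288/5;
    ∫_0^2 27*x^2 dx = 72;  ∫_0^2 18*x dx = 36;  ∫_0^2 9 dx = 18.
  Sum: 1152/7 − 192 − 288/5 + 72 + 36 + 18 = 1434/35.
  ∫_0^2 u'(x)^2 dx = ∫_0^2 (81*x^4 - 108*x^3 - 18*x^2 + 36*x + 9) dx. Term by term:
    ∫_0^2 81*x^4 dx = 2592/5;  ∫_0^2 -108*x^3 dx = -432;  ∫_0^2 -18*x^2 dx = -48;
    ∫_0^2 36*x dx = 72;  ∫_0^2 9 dx = 18.
  Sum: 2592/5 − 432 − 48 + 72 + 18 = 642/5.
Adding: ||u||_{H^1}^2 = 1434/35 + 642/5 = 5928/35.


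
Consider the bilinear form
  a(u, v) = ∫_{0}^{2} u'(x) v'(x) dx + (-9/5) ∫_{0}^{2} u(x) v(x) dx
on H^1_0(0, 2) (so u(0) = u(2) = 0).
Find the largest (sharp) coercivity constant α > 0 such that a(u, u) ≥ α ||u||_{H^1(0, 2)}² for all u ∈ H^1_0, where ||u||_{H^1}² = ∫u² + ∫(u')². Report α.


α = (-36/5 + π^2)/(4 + π^2)

Coercivity of a(·,·) on H^1_0(0, 2) means a(u, u) ≥ α ||u||_{H^1}² for every u ∈ H^1_0.
The interval has length L = 2, and Poincaré/coercivity depend only on L. Here a(u, u) = ∫(u')² + (-9/5)·∫u².
Here c = -9/5 < 0 with |c| < (π/L)² = π^2/4, so coercivity still holds. The condition a(u,u) ≥ α||u||_{H^1}² reads (1−α)∫(u')² ≥ (α−c)∫u². Any admissible α is ≤ 1 (rapidly oscillating u have ∫u²/∫(u')² → 0), and α = 1 would force 0 ≥ (1−c)∫u², impossible since c < 1; so 1−α > 0. By the sharp Poincaré inequality on H^1_0 of an interval of length L, ∫(u')² ≥ (π/L)²∫u² with equality for the first sine mode sin(π(x−x₀)/L) (x₀ the left endpoint), so the inequality holds for all u iff (1−α)(π/L)² ≥ α − c, i.e. α ≤ ((π/L)² + c)/((π/L)² + 1) = (1 + c(L/π)²)/(1 + (L/π)²). (Direct route, valid since c ≤ 0: Poincaré gives c∫u² ≥ c(L/π)²∫(u')², so a(u,u) ≥ (1 + c(L/π)²)∫(u')², while ||u||_{H^1}² ≤ (1 + (L/π)²)∫(u')²; dividing yields the same α.) With (π/L)² = π^2/4 and c = -9/5, the largest admissible constant is α = ((π/L)² + c)/((π/L)² + 1).
Simplifying, α = (-36/5 + π^2)/(4 + π^2).


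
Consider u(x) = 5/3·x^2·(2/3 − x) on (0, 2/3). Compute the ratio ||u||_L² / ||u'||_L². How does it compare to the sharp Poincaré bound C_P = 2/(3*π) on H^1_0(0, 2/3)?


||u||_L² / ||u'||_L² = sqrt(14)/21 < C_P = 2/(3*π).

u(x) = 5/3·x^2·(2/3 − x), so u'(x) = 5*x*(4 - 9*x)/9.
u(x) = 5/3·x^2·(2/3 − x) vanishes at x = 0 and x = 2/3, so u ∈ H^1_0(0, 2/3). Differentiate via the product rule and integrate the resulting polynomials term by term.
  ∫_0^2/3 u² dx = ∫_0^2/3 (25*x^6/9 - 100*x^5/27 + 100*x^4/81) dx. Term by term:
    ∫_0^2/3 25*x^6/9 dx = 3200/137781;  ∫_0^2/3 -100*x^5/27 dx = -3200/59049;  ∫_0^2/3 100*x^4/81 dx = 640/19683.
  Sum: 3200/137781 − 3200/59049 + 640/19683 = 640/413343.
  ∫_0^2/3 (u')² dx = ∫_0^2/3 (25*x^4 - 200*x^3/9 + 400*x^2/81) dx. Term by term:
    ∫_0^2/3 25*x^4 dx = 160/243;  ∫_0^2/3 -200*x^3/9 dx = -800/729;  ∫_0^2/3 400*x^2/81 dx = 3200/6561.
  Sum: 160/243 − 800/729 + 3200/6561 = 320/6561.
∫_0^2/3 u² dx = 640/413343, so ||u||_L² = 8*sqrt(70)/1701.
∫_0^2/3 (u')² dx = 320/6561, so ||u'||_L² = 8*sqrt(5)/81.
Ratio ||u||_L² / ||u'||_L² = sqrt(14)/21.
Sharp Poincaré constant on H^1_0(0, 2/3) is C_P = L/π = 2/(3*π), achieved by sin(3*π/2·x).
A polynomial bump cannot attain the sharp Poincaré constant (only the first sine eigenfunction does), so the ratio is strictly less than C_P, consistent with ||u||_L² ≤ C_P ||u'||_L².


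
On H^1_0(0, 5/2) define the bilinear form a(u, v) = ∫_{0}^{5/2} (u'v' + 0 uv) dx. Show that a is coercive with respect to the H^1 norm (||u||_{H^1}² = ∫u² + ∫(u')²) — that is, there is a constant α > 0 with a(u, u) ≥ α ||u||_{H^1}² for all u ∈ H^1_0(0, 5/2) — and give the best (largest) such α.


α = 4*π^2/(25 + 4*π^2)

Coercivity of a(·,·) on H^1_0(0, 5/2) means a(u, u) ≥ α ||u||_{H^1}² for every u ∈ H^1_0.
The interval has length L = 5/2, and Poincaré/coercivity depend only on L. Here a(u, u) = ∫(u')² + (0)·∫u².
Here c = 0, so a(u,u) = ∫(u')² alone. The condition a(u,u) ≥ α||u||_{H^1}² reads (1−α)∫(u')² ≥ (α−c)∫u². Any admissible α is ≤ 1 (rapidly oscillating u have ∫u²/∫(u')² → 0), and α = 1 would force 0 ≥ (1−c)∫u², impossible since c < 1; so 1−α > 0. By the sharp Poincaré inequality on H^1_0 of an interval of length L, ∫(u')² ≥ (π/L)²∫u² with equality for the first sine mode sin(π(x−x₀)/L) (x₀ the left endpoint), so the inequality holds for all u iff (1−α)(π/L)² ≥ α − c, i.e. α ≤ ((π/L)² + c)/((π/L)² + 1) = (1 + c(L/π)²)/(1 + (L/π)²). (Direct route, valid since c ≤ 0: Poincaré gives c∫u² ≥ c(L/π)²∫(u')², so a(u,u) ≥ (1 + c(L/π)²)∫(u')², while ||u||_{H^1}² ≤ (1 + (L/π)²)∫(u')²; dividing yields the same α.) With (π/L)² = 4*π^2/25 and c = 0, the largest admissible constant is α = ((π/L)² + c)/((π/L)² + 1).
Simplifying, α = 4*π^2/(25 + 4*π^2).


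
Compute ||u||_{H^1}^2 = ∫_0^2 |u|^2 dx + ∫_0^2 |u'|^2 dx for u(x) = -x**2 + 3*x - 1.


||u||_{H^1}^2 = 32/5

The H^1 norm (squared) on an interval (0, L) is
  ||u||_{H^1}^2 = ∫_0^L u(x)^2 dx + ∫_0^L u'(x)^2 dx.
Compute u'(x) = 3 - 2*x.
Then u(x)^2 = x**4 - 6*x**3 + 11*x**2 - 6*x + 1 and u'(x)^2 = 4*x**2 - 12*x + 9.
Integrate each monomial from 0 to 2 using ∫_0^2 c·x^n dx = c·2^(n+1)/(n+1):
  ∫_0^2 u(x)^2 dx = ∫_0^2 (x^4 - 6*x^3 + 11*x^2 - 6*x + 1) dx. Term by term:
    ∫_0^2 x^4 dx = 32/5;  ∫_0^2 -6*x^3 dx = -24;  ∫_0^2 11*x^2 dx = 88/3;
    ∫_0^2 -6*x dx = -12;  ∫_0^2 1 dx = 2.
  Sum: 32/5 − 24 + 88/3 − 12 + 2 = 26/15.
  ∫_0^2 u'(x)^2 dx = ∫_0^2 (4*x^2 - 12*x + 9) dx. Term by term:
    ∫_0^2 4*x^2 dx = 32/3;  ∫_0^2 -12*x dx = -24;  ∫_0^2 9 dx = 18.
  Sum: 32/3 − 24 + 18 = 14/3.
Adding: ||u||_{H^1}^2 = 26/15 + 14/3 = 32/5.


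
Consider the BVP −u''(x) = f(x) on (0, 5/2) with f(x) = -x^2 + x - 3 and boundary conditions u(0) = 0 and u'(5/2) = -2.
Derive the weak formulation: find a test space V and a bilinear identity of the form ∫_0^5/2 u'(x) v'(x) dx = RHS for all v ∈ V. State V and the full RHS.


V = {v ∈ H^1(0, 5/2) : v(0) = 0} (test functions vanish at x = 0 where u is specified); weak form: ∫_0^5/2 u'v' dx = ∫_0^5/2 (-x^2 + x - 3) v dx − 2·v(5/2) for all v ∈ V.

Multiply both sides by a test function v and integrate from 0 to 5/2:
  ∫_0^5/2 −u''(x) v(x) dx = ∫_0^5/2 f(x) v(x) dx.
Integrate the LHS by parts once:
  ∫_0^5/2 −u'' v dx = −[u'(x) v(x)]_0^5/2 + ∫_0^5/2 u'(x) v'(x) dx.
Thus ∫_0^5/2 u'(x) v'(x) dx = ∫_0^5/2 f(x) v(x) dx + [u'(x) v(x)]_0^5/2.
Choose V so that boundary terms are either known or forced to vanish.
Mixed BC: u(0) = 0 (Dirichlet) and u'(5/2) = -2 (Neumann). Define V = {v ∈ H^1(0, 5/2) : v(0) = 0}. Then [u' v]_0^5/2 = u'(5/2)·v(5/2) − u'(0)·0 = − 2·v(5/2).
Weak formulation: find u (satisfying any essential BC) such that ∫_0^5/2 u'(x) v'(x) dx = ∫_0^5/2 f v dx − 2·v(5/2) for all v ∈ V (Dirichlet at 0 absorbed into V; Neumann datum at x = 5/2 contributes the boundary term).
Substituting f(x) = -x^2 + x - 3, the right-hand side is ∫_0^5/2 (-x^2 + x - 3) v dx − 2·v(5/2).


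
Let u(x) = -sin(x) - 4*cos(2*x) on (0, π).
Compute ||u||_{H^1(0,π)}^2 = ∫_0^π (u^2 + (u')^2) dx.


||u||_{H^1(0,π)}^2 = -80/3 + 41*π

u'(x) = 8*sin(2*x) - cos(x).
Expand u² and (u')² and integrate term by term on (0, π), using: for integers n ≥ 1, ∫_0^π sin²(nx) dx = ∫_0^π cos²(nx) dx = π/2; for n ≠ n', ∫_0^π sin(nx)sin(n'x) dx = ∫_0^π cos(nx)cos(n'x) dx = 0; and by product-to-sum, ∫_0^π sin(nx)cos(n'x) dx = ½∫_0^π [sin((n+n')x) + sin((n−n')x)] dx, which is 0 when n+n' is even and 2n/(n²−n'²) when n+n' is odd (it need not vanish on (0, π)).
  u² squared terms: (-1)²·∫sin(x)² dx = 1·π/2 = π/2;  (-4)²·∫cos(2x)² dx = 16·π/2 = 8*π.
  u² cross terms: 2·(-1)·(-4)·∫sin(x)·cos(2x) dx = 8·(-2/3) = -16/3.
  So ∫_0^π u² dx = π/2 + 8*π − 16/3 = -16/3 + 17*π/2.
  (u')² squared terms: (-1)²·∫cos(x)² dx = 1·π/2 = π/2;  (8)²·∫sin(2x)² dx = 64·π/2 = 32*π.
  (u')² cross terms: 2·(-1)·(8)·∫cos(x)·sin(2x) dx = -16·(4/3) = -64/3.
  So ∫_0^π (u')² dx = π/2 + 32*π − 64/3 = -64/3 + 65*π/2.
||u||_{H^1}^2 = (-16/3 + 17*π/2) + (-64/3 + 65*π/2) = -80/3 + 41*π.


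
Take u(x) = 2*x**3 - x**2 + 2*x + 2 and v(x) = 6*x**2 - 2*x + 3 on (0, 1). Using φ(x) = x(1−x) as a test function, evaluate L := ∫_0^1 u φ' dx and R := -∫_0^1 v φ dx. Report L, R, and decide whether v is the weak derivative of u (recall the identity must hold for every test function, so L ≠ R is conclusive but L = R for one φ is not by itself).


LHS = -7/15, RHS = -19/30. No, v is not the weak derivative of u.

u(x) = 2*x**3 - x**2 + 2*x + 2, classical derivative u'(x) = 6*x**2 - 2*x + 2.
φ(x) = x(1−x), so φ'(x) = 1 - 2*x.
Note φ(0) = φ(1) = 0, so the boundary term u·φ vanishes.
LHS = ∫_0^1 u(x) φ'(x) dx = ∫_0^1 (-4*x^4 + 4*x^3 - 5*x^2 - 2*x + 2) dx. Term by term:
  ∫_0^1 -4*x^4 dx = -4/5;  ∫_0^1 4*x^3 dx = 1;  ∫_0^1 -5*x^2 dx = -5/3;
  ∫_0^1 -2*x dx = -1;  ∫_0^1 2 dx = 2.
Sum: -4/5 + 1 − 5/3 − 1 + 2 = -7/15.
So LHS = -7/15.
∫_0^1 v(x) φ(x) dx = ∫_0^1 (-6*x^4 + 8*x^3 - 5*x^2 + 3*x) dx. Term by term:
  ∫_0^1 -6*x^4 dx = -6/5;  ∫_0^1 8*x^3 dx = 2;  ∫_0^1 -5*x^2 dx = -5/3;
  ∫_0^1 3*x dx = 3/2.
Sum: -6/5 + 2 − 5/3 + 3/2 = 19/30.
So RHS = -∫_0^1 v(x) φ(x) dx = -19/30.
LHS − RHS = 1/6 ≠ 0, so the identity fails.
(For a valid weak derivative the identity must hold for EVERY test function, in particular this one. The failure shows v is NOT the weak derivative of u.)
Correct weak derivative would be u'(x) = 6*x**2 - 2*x + 2.


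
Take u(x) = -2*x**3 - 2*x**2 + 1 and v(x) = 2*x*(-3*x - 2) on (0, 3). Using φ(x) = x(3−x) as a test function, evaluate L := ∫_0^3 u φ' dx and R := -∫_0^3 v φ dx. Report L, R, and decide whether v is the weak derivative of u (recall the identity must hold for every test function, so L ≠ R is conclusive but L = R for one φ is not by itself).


LHS = 999/10, RHS = 999/10. Yes, v = u' weakly.

u(x) = -2*x**3 - 2*x**2 + 1, classical derivative u'(x) = -6*x**2 - 4*x.
φ(x) = x(3−x), so φ'(x) = 3 - 2*x.
Note φ(0) = φ(3) = 0, so the boundary term u·φ vanishes.
LHS = ∫_0^3 u(x) φ'(x) dx = ∫_0^3 (4*x^4 - 2*x^3 - 6*x^2 - 2*x + 3) dx. Term by term:
  ∫_0^3 4*x^4 dx = 972/5;  ∫_0^3 -2*x^3 dx = -81/2;  ∫_0^3 -6*x^2 dx = -54;
  ∫_0^3 -2*x dx = -9;  ∫_0^3 3 dx = 9.
Sum: 972/5 − 81/2 − 54 − 9 + 9 = 999/10.
So LHS = 999/10.
∫_0^3 v(x) φ(x) dx = ∫_0^3 (6*x^4 - 14*x^3 - 12*x^2) dx. Term by term:
  ∫_0^3 6*x^4 dx = 1458/5;  ∫_0^3 -14*x^3 dx = -567/2;  ∫_0^3 -12*x^2 dx = -108.
Sum: 1458/5 − 567/2 − 108 = -999/10.
So RHS = -∫_0^3 v(x) φ(x) dx = 999/10.
LHS = RHS, so the identity holds for this test φ.
Moreover u is smooth here and v(x) = u'(x) = -6*x**2 - 4*x pointwise, so the identity holds for every test function. Hence v is the weak derivative of u.


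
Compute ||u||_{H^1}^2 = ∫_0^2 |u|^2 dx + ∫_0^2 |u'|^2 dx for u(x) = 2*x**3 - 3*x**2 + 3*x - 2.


||u||_{H^1}^2 = 3358/35

The H^1 norm (squared) on an interval (0, L) is
  ||u||_{H^1}^2 = ∫_0^L u(x)^2 dx + ∫_0^L u'(x)^2 dx.
Compute u'(x) = 6*x**2 - 6*x + 3.
Then u(x)^2 = 4*x**6 - 12*x**5 + 21*x**4 - 26*x**3 + 21*x**2 - 12*x + 4 and u'(x)^2 = 36*x**4 - 72*x**3 + 72*x**2 - 36*x + 9.
Integrate each monomial from 0 to 2 using ∫_0^2 c·x^n dx = c·2^(n+1)/(n+1):
  ∫_0^2 u(x)^2 dx = ∫_0^2 (4*x^6 - 12*x^5 + 21*x^4 - 26*x^3 + 21*x^2 - 12*x + 4) dx. Term by term:
    ∫_0^2 4*x^6 dx = 512/7;  ∫_0^2 -12*x^5 dx = -128;  ∫_0^2 21*x^4 dx = 672/5;
    ∫_0^2 -26*x^3 dx = -104;  ∫_0^2 21*x^2 dx = 56;  ∫_0^2 -12*x dx = -24;
    ∫_0^2 4 dx = 8.
  Sum: 512/7 − 128 + 672/5 − 104 + 56 − 24 + 8 = 544/35.
  ∫_0^2 u'(x)^2 dx = ∫_0^2 (36*x^4 - 72*x^3 + 72*x^2 - 36*x + 9) dx. Term by term:
    ∫_0^2 36*x^4 dx = 1152/5;  ∫_0^2 -72*x^3 dx = -288;  ∫_0^2 72*x^2 dx = 192;
    ∫_0^2 -36*x dx = -72;  ∫_0^2 9 dx = 18.
  Sum: 1152/5 − 288 + 192 − 72 + 18 = 402/5.
Adding: ||u||_{H^1}^2 = 544/35 + 402/5 = 3358/35.


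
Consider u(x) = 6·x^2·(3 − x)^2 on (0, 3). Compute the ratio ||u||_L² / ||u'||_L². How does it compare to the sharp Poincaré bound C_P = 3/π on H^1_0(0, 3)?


||u||_L² / ||u'||_L² = sqrt(3)/2 < C_P = 3/π.

u(x) = 6·x^2·(3 − x)^2, so u'(x) = 12*x*(x - 3)*(2*x - 3).
u(x) = 6·x^2·(3 − x)^2 vanishes at x = 0 and x = 3, so u ∈ H^1_0(0, 3). Differentiate via the product rule and integrate the resulting polynomials term by term.
  ∫_0^3 u² dx = ∫_0^3 (36*x^8 - 432*x^7 + 1944*x^6 - 3888*x^5 + 2916*x^4) dx. Term by term:
    ∫_0^3 36*x^8 dx = 78732;  ∫_0^3 -432*x^7 dx = -354294;  ∫_0^3 1944*x^6 dx = 4251528/7;
    ∫_0^3 -3888*x^5 dx = -472392;  ∫_0^3 2916*x^4 dx = 708588/5.
  Sum: 78732 − 354294 + 4251528/7 − 472392 + 708588/5 = 39366/35.
  ∫_0^3 (u')² dx = ∫_0^3 (576*x^6 - 5184*x^5 + 16848*x^4 - 23328*x^3 + 11664*x^2) dx. Term by term:
    ∫_0^3 576*x^6 dx = 1259712/7;  ∫_0^3 -5184*x^5 dx = -629856;  ∫_0^3 16848*x^4 dx = 4094064/5;
    ∫_0^3 -23328*x^3 dx = -472392;  ∫_0^3 11664*x^2 dx = 104976.
  Sum: 1259712/7 − 629856 + 4094064/5 − 472392 + 104976 = 52488/35.
∫_0^3 u² dx = 39366/35, so ||u||_L² = 81*sqrt(210)/35.
∫_0^3 (u')² dx = 52488/35, so ||u'||_L² = 162*sqrt(70)/35.
Ratio ||u||_L² / ||u'||_L² = sqrt(3)/2.
Sharp Poincaré constant on H^1_0(0, 3) is C_P = L/π = 3/π, achieved by sin(π/3·x).
A polynomial bump cannot attain the sharp Poincaré constant (only the first sine eigenfunction does), so the ratio is strictly less than C_P, consistent with ||u||_L² ≤ C_P ||u'||_L².


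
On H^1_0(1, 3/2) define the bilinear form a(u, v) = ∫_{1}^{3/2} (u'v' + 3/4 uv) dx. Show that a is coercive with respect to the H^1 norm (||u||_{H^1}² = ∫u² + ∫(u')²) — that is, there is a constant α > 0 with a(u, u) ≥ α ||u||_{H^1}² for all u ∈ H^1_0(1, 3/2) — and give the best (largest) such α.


α = (3 + 16*π^2)/(4*(1 + 4*π^2))

Coercivity of a(·,·) on H^1_0(1, 3/2) means a(u, u) ≥ α ||u||_{H^1}² for every u ∈ H^1_0.
The interval has length L = 1/2, and Poincaré/coercivity depend only on L. Here a(u, u) = ∫(u')² + (3/4)·∫u².
Here 0 < c = 3/4 < 1. The condition a(u,u) ≥ α||u||_{H^1}² reads (1−α)∫(u')² ≥ (α−c)∫u². Any admissible α is ≤ 1 (rapidly oscillating u have ∫u²/∫(u')² → 0), and α = 1 would force 0 ≥ (1−c)∫u², impossible since c < 1; so 1−α > 0. By the sharp Poincaré inequality on H^1_0 of an interval of length L, ∫(u')² ≥ (π/L)²∫u² with equality for the first sine mode sin(π(x−x₀)/L) (x₀ the left endpoint), so the inequality holds for all u iff (1−α)(π/L)² ≥ α − c, i.e. α ≤ ((π/L)² + c)/((π/L)² + 1) = (1 + c(L/π)²)/(1 + (L/π)²). With (π/L)² = 4*π^2 and c = 3/4, the largest admissible constant is α = ((π/L)² + c)/((π/L)² + 1).
Simplifying, α = (3 + 16*π^2)/(4*(1 + 4*π^2)).


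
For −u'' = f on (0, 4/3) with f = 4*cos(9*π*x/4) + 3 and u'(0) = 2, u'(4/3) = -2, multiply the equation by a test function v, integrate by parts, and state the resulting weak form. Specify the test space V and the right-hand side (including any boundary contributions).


V = H^1(0, 4/3) (v unrestricted at boundary; u is determined up to an additive constant); weak form: ∫_0^4/3 u'v' dx = ∫_0^4/3 (4*cos(9*π*x/4) + 3) v dx − 2·v(4/3) − 2·v(0) for all v ∈ V.

Multiply both sides by a test function v and integrate from 0 to 4/3:
  ∫_0^4/3 −u''(x) v(x) dx = ∫_0^4/3 f(x) v(x) dx.
Integrate the LHS by parts once:
  ∫_0^4/3 −u'' v dx = −[u'(x) v(x)]_0^4/3 + ∫_0^4/3 u'(x) v'(x) dx.
Thus ∫_0^4/3 u'(x) v'(x) dx = ∫_0^4/3 f(x) v(x) dx + [u'(x) v(x)]_0^4/3.
Choose V so that boundary terms are either known or forced to vanish.
u has inhomogeneous Neumann u'(0) = 2, u'(4/3) = -2. [u' v]_0^4/3 = (-2)·v(4/3) − (2)·v(0) = − 2·v(4/3) − 2·v(0). Take V = H^1(0, 4/3); boundary term becomes part of RHS.
Weak formulation: find u (satisfying any essential BC) such that ∫_0^4/3 u'(x) v'(x) dx = ∫_0^4/3 f v dx − 2·v(4/3) − 2·v(0) for all v ∈ V (Neumann data are natural BCs: they enter the RHS as boundary terms).
Substituting f(x) = 4*cos(9*π*x/4) + 3, the right-hand side is ∫_0^4/3 (4*cos(9*π*x/4) + 3) v dx − 2·v(4/3) − 2·v(0).
Compatibility check (pure Neumann): taking v ≡ 1 ∈ V gives 0 = ∫_0^4/3 f dx + (-2) − (2), i.e. ∫_0^4/3 f dx must equal u'(0) − u'(4/3) = 4. Indeed ∫_0^4/3 (4*cos(9*π*x/4) + 3) dx = 4, so the data are compatible. The solution is then unique only up to an additive constant (fix it e.g. by requiring ∫_0^4/3 u dx = 0).
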